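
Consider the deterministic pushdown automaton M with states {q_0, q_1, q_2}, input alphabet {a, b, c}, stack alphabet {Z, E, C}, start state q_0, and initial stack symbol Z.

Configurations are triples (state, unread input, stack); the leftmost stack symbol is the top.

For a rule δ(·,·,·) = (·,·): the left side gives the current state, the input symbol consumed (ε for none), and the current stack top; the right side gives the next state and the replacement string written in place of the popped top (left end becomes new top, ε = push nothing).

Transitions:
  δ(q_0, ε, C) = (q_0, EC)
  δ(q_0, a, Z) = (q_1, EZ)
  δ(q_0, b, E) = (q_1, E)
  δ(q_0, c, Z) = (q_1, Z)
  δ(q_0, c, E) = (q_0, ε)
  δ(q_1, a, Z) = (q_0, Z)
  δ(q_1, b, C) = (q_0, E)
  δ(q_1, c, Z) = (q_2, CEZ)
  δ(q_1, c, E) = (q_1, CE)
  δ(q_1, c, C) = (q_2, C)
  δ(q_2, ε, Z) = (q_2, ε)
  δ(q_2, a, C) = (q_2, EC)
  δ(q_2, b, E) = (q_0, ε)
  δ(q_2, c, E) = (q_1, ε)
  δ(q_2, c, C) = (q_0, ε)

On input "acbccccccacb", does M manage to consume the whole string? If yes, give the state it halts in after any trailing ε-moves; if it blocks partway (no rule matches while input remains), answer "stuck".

q_0

(q_0, acbccccccacb, Z)
  read a, top Z: go to q_1, push EZ → (q_1, cbccccccacb, EZ)
  read c, top E: go to q_1, push CE → (q_1, bccccccacb, CEZ)
  read b, top C: go to q_0, push E → (q_0, ccccccacb, EEZ)
  read c, top E: go to q_0, push ε → (q_0, cccccacb, EZ)
  read c, top E: go to q_0, push ε → (q_0, ccccacb, Z)
  read c, top Z: go to q_1, push Z → (q_1, cccacb, Z)
  read c, top Z: go to q_2, push CEZ → (q_2, ccacb, CEZ)
  read c, top C: go to q_0, push ε → (q_0, cacb, EZ)
  read c, top E: go to q_0, push ε → (q_0, acb, Z)
  read a, top Z: go to q_1, push EZ → (q_1, cb, EZ)
  read c, top E: go to q_1, push CE → (q_1, b, CEZ)
  read b, top C: go to q_0, push E → (q_0, ε, EEZ)
All input consumed; M is in state q_0.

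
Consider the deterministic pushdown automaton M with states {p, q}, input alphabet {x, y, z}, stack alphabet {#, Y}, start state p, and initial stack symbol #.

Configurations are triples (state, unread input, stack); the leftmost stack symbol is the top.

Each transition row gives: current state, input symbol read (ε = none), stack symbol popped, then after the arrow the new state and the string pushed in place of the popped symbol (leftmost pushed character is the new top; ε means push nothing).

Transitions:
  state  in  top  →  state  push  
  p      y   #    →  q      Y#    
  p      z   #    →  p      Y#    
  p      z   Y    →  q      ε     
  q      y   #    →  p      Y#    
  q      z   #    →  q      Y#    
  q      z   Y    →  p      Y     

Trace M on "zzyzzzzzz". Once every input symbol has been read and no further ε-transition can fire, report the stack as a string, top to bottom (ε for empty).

(p, zzyzzzzzz, #)
  read z, top #: go to p, push Y# → (p, zyzzzzzz, Y#)
  read z, top Y: go to q, push ε → (q, yzzzzzz, #)
  read y, top #: go to p, push Y# → (p, zzzzzz, Y#)
  read z, top Y: go to q, push ε → (q, zzzzz, #)
  read z, top #: go to q, push Y# → (q, zzzz, Y#)
  read z, top Y: go to p, push Y → (p, zzz, Y#)
  read z, top Y: go to q, push ε → (q, zz, #)
  read z, top #: go to q, push Y# → (q, z, Y#)
  read z, top Y: go to p, push Y → (p, ε, Y#)
All input consumed in state p with stack Y#.

Y#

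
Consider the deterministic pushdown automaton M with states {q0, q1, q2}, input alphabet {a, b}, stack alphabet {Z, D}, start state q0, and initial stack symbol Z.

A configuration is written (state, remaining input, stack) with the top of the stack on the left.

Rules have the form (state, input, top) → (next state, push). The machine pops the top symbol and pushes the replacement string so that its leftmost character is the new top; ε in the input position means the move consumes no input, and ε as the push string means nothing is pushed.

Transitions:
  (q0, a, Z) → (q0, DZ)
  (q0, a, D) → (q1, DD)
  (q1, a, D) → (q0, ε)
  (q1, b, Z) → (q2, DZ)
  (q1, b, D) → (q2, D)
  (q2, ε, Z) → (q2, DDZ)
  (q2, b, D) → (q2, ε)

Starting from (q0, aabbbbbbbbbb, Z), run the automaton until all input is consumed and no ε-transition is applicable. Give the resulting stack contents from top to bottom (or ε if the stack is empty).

DZ

(q0, aabbbbbbbbbb, Z)
  read a, top Z: go to q0, push DZ → (q0, abbbbbbbbbb, DZ)
  read a, top D: go to q1, push DD → (q1, bbbbbbbbbb, DDZ)
  read b, top D: go to q2, push D → (q2, bbbbbbbbb, DDZ)
  read b, top D: go to q2, push ε → (q2, bbbbbbbb, DZ)
  read b, top D: go to q2, push ε → (q2, bbbbbbb, Z)
  ε-move, top Z: go to q2, push DDZ → (q2, bbbbbbb, DDZ)
  read b, top D: go to q2, push ε → (q2, bbbbbb, DZ)
  read b, top D: go to q2, push ε → (q2, bbbbb, Z)
  ε-move, top Z: go to q2, push DDZ → (q2, bbbbb, DDZ)
  read b, top D: go to q2, push ε → (q2, bbbb, DZ)
  read b, top D: go to q2, push ε → (q2, bbb, Z)
  ε-move, top Z: go to q2, push DDZ → (q2, bbb, DDZ)
  read b, top D: go to q2, push ε → (q2, bb, DZ)
  read b, top D: go to q2, push ε → (q2, b, Z)
  ε-move, top Z: go to q2, push DDZ → (q2, b, DDZ)
  read b, top D: go to q2, push ε → (q2, ε, DZ)
All input consumed in state q2 with stack DZ.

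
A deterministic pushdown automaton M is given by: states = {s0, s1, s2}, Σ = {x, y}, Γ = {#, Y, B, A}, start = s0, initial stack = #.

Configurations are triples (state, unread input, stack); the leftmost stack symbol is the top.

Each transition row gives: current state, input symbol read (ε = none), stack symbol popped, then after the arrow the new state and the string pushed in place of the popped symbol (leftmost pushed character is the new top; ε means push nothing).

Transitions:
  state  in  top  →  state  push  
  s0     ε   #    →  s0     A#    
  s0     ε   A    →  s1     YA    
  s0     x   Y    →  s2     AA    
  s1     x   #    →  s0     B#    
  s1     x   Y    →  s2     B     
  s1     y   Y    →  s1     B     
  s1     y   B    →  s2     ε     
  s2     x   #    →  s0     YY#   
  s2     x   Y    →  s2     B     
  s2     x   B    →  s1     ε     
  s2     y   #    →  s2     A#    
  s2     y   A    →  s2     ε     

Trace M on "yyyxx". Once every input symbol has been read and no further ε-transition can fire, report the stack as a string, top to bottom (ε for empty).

(s0, yyyxx, #)
  ε-move, top #: go to s0, push A# → (s0, yyyxx, A#)
  ε-move, top A: go to s1, push YA → (s1, yyyxx, YA#)
  read y, top Y: go to s1, push B → (s1, yyxx, BA#)
  read y, top B: go to s2, push ε → (s2, yxx, A#)
  read y, top A: go to s2, push ε → (s2, xx, #)
  read x, top #: go to s0, push YY# → (s0, x, YY#)
  read x, top Y: go to s2, push AA → (s2, ε, AAY#)
All input consumed in state s2 with stack AAY#.

AAY#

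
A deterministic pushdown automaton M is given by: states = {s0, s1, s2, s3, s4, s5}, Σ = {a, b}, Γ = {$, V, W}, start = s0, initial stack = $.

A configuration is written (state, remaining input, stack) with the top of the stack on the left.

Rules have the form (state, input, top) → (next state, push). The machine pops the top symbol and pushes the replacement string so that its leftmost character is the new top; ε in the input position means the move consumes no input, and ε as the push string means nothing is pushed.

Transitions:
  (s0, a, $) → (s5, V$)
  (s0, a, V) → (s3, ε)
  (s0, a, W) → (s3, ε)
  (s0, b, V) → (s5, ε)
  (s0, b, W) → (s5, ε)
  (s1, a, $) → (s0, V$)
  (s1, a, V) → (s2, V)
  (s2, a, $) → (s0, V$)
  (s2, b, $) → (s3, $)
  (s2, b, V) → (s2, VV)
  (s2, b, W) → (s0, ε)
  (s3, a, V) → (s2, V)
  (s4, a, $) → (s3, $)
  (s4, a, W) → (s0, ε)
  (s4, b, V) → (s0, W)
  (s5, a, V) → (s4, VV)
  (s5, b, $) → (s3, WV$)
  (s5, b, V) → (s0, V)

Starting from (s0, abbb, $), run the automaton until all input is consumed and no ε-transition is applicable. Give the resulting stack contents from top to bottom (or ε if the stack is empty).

(s0, abbb, $)
  read a, top $: go to s5, push V$ → (s5, bbb, V$)
  read b, top V: go to s0, push V → (s0, bb, V$)
  read b, top V: go to s5, push ε → (s5, b, $)
  read b, top $: go to s3, push WV$ → (s3, ε, WV$)
All input consumed in state s3 with stack WV$.

WV$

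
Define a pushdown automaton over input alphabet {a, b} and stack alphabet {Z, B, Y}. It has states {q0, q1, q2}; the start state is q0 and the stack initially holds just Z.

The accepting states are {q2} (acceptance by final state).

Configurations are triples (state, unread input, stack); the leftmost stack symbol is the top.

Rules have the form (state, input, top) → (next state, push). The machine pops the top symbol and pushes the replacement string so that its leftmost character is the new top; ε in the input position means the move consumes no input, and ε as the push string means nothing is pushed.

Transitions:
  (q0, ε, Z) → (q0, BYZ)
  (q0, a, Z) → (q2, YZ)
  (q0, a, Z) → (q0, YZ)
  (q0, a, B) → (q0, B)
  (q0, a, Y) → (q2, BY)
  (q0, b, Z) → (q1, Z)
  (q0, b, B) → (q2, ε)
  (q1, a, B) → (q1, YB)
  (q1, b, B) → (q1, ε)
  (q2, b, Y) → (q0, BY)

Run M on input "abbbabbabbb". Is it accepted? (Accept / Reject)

Accept

One accepting computation: (q0, abbbabbabbb, Z) ⊢ (q2, bbbabbabbb, YZ) ⊢ (q0, bbabbabbb, BYZ) ⊢ (q2, babbabbb, YZ) ⊢ (q0, abbabbb, BYZ) ⊢ (q0, bbabbb, BYZ) ⊢ (q2, babbb, YZ) ⊢ (q0, abbb, BYZ) ⊢ (q0, bbb, BYZ) ⊢ (q2, bb, YZ) ⊢ (q0, b, BYZ) ⊢ (q2, ε, YZ)
All input consumed and state q2 ∈ F.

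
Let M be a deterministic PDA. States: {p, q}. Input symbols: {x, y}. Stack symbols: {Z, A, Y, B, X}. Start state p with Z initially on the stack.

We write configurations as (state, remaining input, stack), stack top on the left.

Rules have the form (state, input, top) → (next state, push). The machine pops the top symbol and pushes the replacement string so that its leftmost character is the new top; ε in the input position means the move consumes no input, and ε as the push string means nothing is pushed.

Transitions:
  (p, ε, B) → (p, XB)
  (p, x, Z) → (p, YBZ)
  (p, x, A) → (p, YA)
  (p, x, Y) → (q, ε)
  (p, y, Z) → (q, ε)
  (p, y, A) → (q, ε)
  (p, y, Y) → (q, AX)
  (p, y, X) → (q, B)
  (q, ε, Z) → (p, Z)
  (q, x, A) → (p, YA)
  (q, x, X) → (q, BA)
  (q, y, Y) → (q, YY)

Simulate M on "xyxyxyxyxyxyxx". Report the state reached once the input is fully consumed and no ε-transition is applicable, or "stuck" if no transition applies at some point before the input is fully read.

q

(p, xyxyxyxyxyxyxx, Z)
  read x, top Z: go to p, push YBZ → (p, yxyxyxyxyxyxx, YBZ)
  read y, top Y: go to q, push AX → (q, xyxyxyxyxyxx, AXBZ)
  read x, top A: go to p, push YA → (p, yxyxyxyxyxx, YAXBZ)
  read y, top Y: go to q, push AX → (q, xyxyxyxyxx, AXAXBZ)
  read x, top A: go to p, push YA → (p, yxyxyxyxx, YAXAXBZ)
  read y, top Y: go to q, push AX → (q, xyxyxyxx, AXAXAXBZ)
  read x, top A: go to p, push YA → (p, yxyxyxx, YAXAXAXBZ)
  read y, top Y: go to q, push AX → (q, xyxyxx, AXAXAXAXBZ)
  read x, top A: go to p, push YA → (p, yxyxx, YAXAXAXAXBZ)
  read y, top Y: go to q, push AX → (q, xyxx, AXAXAXAXAXBZ)
  read x, top A: go to p, push YA → (p, yxx, YAXAXAXAXAXBZ)
  read y, top Y: go to q, push AX → (q, xx, AXAXAXAXAXAXBZ)
  read x, top A: go to p, push YA → (p, x, YAXAXAXAXAXAXBZ)
  read x, top Y: go to q, push ε → (q, ε, AXAXAXAXAXAXBZ)
All input consumed; M is in state q.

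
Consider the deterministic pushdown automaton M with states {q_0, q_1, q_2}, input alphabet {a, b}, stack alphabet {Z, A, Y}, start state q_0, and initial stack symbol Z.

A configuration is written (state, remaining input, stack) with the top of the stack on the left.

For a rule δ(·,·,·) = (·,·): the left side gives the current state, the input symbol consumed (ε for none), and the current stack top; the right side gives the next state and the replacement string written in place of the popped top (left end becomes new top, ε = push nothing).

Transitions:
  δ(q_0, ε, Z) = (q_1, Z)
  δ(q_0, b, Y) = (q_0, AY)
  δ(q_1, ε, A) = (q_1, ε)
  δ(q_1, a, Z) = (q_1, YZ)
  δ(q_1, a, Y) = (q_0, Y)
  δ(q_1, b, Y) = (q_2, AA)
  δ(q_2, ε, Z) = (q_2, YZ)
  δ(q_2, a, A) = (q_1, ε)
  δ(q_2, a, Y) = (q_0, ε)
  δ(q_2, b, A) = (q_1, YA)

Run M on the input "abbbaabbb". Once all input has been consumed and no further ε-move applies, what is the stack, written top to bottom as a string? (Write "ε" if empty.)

AAAAZ

(q_0, abbbaabbb, Z) ⊢ (q_1, abbbaabbb, Z) ⊢ (q_1, bbbaabbb, YZ) ⊢ (q_2, bbaabbb, AAZ) ⊢ (q_1, baabbb, YAAZ) ⊢ (q_2, aabbb, AAAAZ) ⊢ (q_1, abbb, AAAZ) ⊢ (q_1, abbb, AAZ) ⊢ (q_1, abbb, AZ) ⊢ (q_1, abbb, Z) ⊢ (q_1, bbb, YZ) ⊢ (q_2, bb, AAZ) ⊢ (q_1, b, YAAZ) ⊢ (q_2, ε, AAAAZ)
All input consumed in state q_2 with stack AAAAZ.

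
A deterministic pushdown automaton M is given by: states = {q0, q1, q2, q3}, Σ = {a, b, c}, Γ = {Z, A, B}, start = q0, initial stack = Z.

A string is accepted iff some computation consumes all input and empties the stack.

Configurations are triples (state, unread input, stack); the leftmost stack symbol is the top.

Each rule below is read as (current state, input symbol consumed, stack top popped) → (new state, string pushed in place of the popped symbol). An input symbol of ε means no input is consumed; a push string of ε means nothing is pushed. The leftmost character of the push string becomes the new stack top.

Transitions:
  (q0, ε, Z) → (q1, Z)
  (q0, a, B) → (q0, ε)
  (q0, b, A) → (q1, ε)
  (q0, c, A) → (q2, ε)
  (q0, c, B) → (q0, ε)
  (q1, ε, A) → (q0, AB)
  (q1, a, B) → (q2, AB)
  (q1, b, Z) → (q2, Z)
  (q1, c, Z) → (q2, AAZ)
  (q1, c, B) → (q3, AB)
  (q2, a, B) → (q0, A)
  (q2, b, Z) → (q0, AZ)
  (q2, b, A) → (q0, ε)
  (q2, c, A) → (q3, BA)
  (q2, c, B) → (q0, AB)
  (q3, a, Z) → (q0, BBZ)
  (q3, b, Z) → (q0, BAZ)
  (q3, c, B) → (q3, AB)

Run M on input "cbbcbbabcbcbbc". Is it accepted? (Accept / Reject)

Reject

(q0, cbbcbbabcbcbbc, Z)
  ε-move, top Z: go to q1, push Z → (q1, cbbcbbabcbcbbc, Z)
  read c, top Z: go to q2, push AAZ → (q2, bbcbbabcbcbbc, AAZ)
  read b, top A: go to q0, push ε → (q0, bcbbabcbcbbc, AZ)
  read b, top A: go to q1, push ε → (q1, cbbabcbcbbc, Z)
  read c, top Z: go to q2, push AAZ → (q2, bbabcbcbbc, AAZ)
  read b, top A: go to q0, push ε → (q0, babcbcbbc, AZ)
  read b, top A: go to q1, push ε → (q1, abcbcbbc, Z)
No transition applies at (q1, abcbcbbc, Z); input not fully consumed.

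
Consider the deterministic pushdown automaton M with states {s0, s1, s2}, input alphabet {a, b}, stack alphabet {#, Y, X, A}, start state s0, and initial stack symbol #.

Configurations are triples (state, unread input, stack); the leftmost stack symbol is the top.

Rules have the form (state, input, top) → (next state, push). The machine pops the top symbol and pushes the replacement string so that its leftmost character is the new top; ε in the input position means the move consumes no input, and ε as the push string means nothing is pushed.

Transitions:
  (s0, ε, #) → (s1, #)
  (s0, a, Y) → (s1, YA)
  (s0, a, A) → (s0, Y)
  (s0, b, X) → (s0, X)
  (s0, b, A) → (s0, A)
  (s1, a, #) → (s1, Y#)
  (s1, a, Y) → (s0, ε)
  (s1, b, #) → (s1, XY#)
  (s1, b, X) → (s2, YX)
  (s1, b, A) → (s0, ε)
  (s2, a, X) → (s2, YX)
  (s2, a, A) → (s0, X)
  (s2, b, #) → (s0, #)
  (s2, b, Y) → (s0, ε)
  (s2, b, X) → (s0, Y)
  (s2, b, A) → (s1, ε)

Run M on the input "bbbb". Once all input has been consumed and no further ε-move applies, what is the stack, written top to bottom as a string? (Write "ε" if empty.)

XY#

(s0, bbbb, #)
  ε-move, top #: go to s1, push # → (s1, bbbb, #)
  read b, top #: go to s1, push XY# → (s1, bbb, XY#)
  read b, top X: go to s2, push YX → (s2, bb, YXY#)
  read b, top Y: go to s0, push ε → (s0, b, XY#)
  read b, top X: go to s0, push X → (s0, ε, XY#)
All input consumed in state s0 with stack XY#.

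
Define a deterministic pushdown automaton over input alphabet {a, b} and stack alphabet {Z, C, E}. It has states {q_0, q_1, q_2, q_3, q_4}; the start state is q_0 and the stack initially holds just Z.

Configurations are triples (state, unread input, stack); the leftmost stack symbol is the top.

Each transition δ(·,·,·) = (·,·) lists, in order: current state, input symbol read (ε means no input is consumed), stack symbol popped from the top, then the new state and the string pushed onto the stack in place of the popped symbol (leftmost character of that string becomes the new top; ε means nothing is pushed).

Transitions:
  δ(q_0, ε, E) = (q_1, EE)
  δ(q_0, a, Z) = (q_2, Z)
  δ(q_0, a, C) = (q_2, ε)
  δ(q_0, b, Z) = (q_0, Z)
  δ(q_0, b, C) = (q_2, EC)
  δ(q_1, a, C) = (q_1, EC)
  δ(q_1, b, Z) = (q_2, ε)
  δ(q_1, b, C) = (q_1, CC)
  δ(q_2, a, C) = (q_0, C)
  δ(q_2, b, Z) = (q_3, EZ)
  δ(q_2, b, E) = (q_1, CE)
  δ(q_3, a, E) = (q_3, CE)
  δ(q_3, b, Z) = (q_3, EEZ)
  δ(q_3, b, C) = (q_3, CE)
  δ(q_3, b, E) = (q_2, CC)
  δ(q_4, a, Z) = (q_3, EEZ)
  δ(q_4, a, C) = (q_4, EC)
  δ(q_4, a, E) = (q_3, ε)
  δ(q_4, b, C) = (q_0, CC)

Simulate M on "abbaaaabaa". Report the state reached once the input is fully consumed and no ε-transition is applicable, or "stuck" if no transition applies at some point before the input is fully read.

stuck

(q_0, abbaaaabaa, Z)
  read a, top Z: go to q_2, push Z → (q_2, bbaaaabaa, Z)
  read b, top Z: go to q_3, push EZ → (q_3, baaaabaa, EZ)
  read b, top E: go to q_2, push CC → (q_2, aaaabaa, CCZ)
  read a, top C: go to q_0, push C → (q_0, aaabaa, CCZ)
  read a, top C: go to q_2, push ε → (q_2, aabaa, CZ)
  read a, top C: go to q_0, push C → (q_0, abaa, CZ)
  read a, top C: go to q_2, push ε → (q_2, baa, Z)
  read b, top Z: go to q_3, push EZ → (q_3, aa, EZ)
  read a, top E: go to q_3, push CE → (q_3, a, CEZ)
No transition for (q_3, a, top C); M blocks with input a remaining.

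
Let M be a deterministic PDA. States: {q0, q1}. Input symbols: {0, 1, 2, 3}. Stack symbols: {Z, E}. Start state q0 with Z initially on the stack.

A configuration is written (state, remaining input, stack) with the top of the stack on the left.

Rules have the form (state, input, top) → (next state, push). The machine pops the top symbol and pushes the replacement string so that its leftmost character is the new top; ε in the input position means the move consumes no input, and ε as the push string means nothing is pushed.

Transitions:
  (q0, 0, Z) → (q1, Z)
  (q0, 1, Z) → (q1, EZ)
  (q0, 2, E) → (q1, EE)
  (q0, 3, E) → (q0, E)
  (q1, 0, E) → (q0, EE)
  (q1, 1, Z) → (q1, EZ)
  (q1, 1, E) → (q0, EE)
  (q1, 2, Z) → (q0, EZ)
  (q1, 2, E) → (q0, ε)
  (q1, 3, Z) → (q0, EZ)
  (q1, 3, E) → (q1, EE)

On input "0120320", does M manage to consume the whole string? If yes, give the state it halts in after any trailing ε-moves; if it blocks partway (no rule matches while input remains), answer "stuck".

q0

(q0, 0120320, Z)
  read 0, top Z: go to q1, push Z → (q1, 120320, Z)
  read 1, top Z: go to q1, push EZ → (q1, 20320, EZ)
  read 2, top E: go to q0, push ε → (q0, 0320, Z)
  read 0, top Z: go to q1, push Z → (q1, 320, Z)
  read 3, top Z: go to q0, push EZ → (q0, 20, EZ)
  read 2, top E: go to q1, push EE → (q1, 0, EEZ)
  read 0, top E: go to q0, push EE → (q0, ε, EEEZ)
All input consumed; M is in state q0.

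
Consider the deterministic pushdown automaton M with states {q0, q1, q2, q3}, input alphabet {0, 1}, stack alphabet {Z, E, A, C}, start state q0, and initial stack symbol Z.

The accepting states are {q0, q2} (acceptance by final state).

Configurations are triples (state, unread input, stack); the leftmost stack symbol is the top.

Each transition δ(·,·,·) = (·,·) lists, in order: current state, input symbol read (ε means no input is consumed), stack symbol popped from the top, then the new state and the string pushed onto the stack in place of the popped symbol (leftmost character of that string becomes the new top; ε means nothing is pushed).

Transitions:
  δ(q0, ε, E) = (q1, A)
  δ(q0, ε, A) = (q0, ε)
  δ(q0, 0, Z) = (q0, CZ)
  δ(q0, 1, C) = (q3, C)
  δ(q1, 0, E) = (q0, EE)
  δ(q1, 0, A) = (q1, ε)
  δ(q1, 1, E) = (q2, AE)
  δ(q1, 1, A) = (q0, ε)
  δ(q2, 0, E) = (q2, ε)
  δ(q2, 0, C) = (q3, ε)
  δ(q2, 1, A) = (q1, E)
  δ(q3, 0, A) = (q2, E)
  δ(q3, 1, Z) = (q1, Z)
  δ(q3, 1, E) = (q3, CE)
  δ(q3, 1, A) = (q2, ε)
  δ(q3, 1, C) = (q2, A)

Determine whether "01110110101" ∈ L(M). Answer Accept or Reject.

(q0, 01110110101, Z)
  read 0, top Z: go to q0, push CZ → (q0, 1110110101, CZ)
  read 1, top C: go to q3, push C → (q3, 110110101, CZ)
  read 1, top C: go to q2, push A → (q2, 10110101, AZ)
  read 1, top A: go to q1, push E → (q1, 0110101, EZ)
  read 0, top E: go to q0, push EE → (q0, 110101, EEZ)
  ε-move, top E: go to q1, push A → (q1, 110101, AEZ)
  read 1, top A: go to q0, push ε → (q0, 10101, EZ)
  ε-move, top E: go to q1, push A → (q1, 10101, AZ)
  read 1, top A: go to q0, push ε → (q0, 0101, Z)
  read 0, top Z: go to q0, push CZ → (q0, 101, CZ)
  read 1, top C: go to q3, push C → (q3, 01, CZ)
No transition applies at (q3, 01, CZ); input not fully consumed.

Reject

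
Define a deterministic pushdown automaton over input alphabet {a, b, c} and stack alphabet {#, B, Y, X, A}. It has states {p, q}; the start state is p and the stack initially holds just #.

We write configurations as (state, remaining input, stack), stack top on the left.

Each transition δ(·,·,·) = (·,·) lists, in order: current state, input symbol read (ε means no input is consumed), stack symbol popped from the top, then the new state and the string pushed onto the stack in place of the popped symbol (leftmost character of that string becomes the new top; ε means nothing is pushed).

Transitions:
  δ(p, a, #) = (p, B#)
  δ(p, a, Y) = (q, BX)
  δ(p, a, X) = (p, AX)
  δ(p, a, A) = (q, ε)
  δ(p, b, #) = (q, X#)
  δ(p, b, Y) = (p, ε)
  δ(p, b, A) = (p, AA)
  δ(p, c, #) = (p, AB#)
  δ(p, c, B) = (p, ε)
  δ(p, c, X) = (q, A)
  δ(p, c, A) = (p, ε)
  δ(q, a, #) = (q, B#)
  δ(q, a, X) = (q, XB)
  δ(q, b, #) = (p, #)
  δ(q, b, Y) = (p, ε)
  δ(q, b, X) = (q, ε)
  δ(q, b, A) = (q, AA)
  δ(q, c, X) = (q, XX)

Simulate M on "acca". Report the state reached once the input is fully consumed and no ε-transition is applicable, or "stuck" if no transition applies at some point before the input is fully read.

(p, acca, #)
  read a, top #: go to p, push B# → (p, cca, B#)
  read c, top B: go to p, push ε → (p, ca, #)
  read c, top #: go to p, push AB# → (p, a, AB#)
  read a, top A: go to q, push ε → (q, ε, B#)
All input consumed; M is in state q.

q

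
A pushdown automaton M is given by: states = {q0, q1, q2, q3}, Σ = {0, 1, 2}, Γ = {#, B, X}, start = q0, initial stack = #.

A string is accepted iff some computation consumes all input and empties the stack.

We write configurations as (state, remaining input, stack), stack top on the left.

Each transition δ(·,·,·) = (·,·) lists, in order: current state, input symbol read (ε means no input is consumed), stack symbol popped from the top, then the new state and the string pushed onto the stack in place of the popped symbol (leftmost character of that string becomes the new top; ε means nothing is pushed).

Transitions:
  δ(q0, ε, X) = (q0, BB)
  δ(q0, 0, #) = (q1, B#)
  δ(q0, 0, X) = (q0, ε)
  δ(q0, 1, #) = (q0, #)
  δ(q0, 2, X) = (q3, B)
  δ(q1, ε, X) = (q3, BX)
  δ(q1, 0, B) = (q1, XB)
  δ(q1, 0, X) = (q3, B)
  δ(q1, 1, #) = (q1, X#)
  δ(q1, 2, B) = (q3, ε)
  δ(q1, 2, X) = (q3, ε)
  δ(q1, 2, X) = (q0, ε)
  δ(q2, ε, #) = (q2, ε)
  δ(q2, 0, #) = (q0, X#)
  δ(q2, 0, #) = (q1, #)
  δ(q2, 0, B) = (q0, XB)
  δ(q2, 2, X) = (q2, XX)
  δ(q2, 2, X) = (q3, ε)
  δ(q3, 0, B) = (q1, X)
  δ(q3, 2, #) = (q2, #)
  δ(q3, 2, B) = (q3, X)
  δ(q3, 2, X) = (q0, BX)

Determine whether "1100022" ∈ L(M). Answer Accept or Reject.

No computation consumes all input and empties the stack.

Reject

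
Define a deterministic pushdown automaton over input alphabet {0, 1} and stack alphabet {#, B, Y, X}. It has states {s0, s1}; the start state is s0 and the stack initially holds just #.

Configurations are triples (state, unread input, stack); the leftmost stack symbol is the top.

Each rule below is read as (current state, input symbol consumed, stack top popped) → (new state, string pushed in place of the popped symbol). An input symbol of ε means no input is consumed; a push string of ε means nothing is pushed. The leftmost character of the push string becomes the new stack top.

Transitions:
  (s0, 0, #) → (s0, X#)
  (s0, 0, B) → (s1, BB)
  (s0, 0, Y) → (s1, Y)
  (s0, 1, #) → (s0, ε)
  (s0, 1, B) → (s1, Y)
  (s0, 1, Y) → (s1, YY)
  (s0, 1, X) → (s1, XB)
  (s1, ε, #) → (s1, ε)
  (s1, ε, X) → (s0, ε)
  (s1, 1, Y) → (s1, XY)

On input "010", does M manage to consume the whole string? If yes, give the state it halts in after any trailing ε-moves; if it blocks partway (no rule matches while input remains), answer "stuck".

s1

(s0, 010, #)
  read 0, top #: go to s0, push X# → (s0, 10, X#)
  read 1, top X: go to s1, push XB → (s1, 0, XB#)
  ε-move, top X: go to s0, push ε → (s0, 0, B#)
  read 0, top B: go to s1, push BB → (s1, ε, BB#)
All input consumed; M is in state s1.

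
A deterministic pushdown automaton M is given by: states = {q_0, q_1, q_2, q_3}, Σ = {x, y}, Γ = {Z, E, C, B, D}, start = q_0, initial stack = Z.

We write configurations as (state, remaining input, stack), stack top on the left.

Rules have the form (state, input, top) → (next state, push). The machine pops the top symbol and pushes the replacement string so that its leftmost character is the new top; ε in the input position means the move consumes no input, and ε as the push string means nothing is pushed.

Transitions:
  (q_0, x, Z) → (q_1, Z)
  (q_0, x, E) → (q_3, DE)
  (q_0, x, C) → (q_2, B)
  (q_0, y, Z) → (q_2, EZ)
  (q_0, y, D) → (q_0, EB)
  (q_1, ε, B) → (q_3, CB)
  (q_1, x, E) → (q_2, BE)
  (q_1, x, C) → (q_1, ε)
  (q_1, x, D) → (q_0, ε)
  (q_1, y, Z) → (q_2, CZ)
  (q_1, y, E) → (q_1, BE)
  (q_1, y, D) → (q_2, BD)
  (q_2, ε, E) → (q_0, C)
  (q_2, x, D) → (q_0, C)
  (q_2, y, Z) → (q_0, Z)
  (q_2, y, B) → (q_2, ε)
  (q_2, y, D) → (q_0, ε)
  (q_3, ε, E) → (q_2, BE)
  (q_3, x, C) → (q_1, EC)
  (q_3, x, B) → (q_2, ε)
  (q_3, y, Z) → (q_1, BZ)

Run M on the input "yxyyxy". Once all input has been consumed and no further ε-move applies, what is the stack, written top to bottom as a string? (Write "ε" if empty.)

(q_0, yxyyxy, Z)
  read y, top Z: go to q_2, push EZ → (q_2, xyyxy, EZ)
  ε-move, top E: go to q_0, push C → (q_0, xyyxy, CZ)
  read x, top C: go to q_2, push B → (q_2, yyxy, BZ)
  read y, top B: go to q_2, push ε → (q_2, yxy, Z)
  read y, top Z: go to q_0, push Z → (q_0, xy, Z)
  read x, top Z: go to q_1, push Z → (q_1, y, Z)
  read y, top Z: go to q_2, push CZ → (q_2, ε, CZ)
All input consumed in state q_2 with stack CZ.

CZ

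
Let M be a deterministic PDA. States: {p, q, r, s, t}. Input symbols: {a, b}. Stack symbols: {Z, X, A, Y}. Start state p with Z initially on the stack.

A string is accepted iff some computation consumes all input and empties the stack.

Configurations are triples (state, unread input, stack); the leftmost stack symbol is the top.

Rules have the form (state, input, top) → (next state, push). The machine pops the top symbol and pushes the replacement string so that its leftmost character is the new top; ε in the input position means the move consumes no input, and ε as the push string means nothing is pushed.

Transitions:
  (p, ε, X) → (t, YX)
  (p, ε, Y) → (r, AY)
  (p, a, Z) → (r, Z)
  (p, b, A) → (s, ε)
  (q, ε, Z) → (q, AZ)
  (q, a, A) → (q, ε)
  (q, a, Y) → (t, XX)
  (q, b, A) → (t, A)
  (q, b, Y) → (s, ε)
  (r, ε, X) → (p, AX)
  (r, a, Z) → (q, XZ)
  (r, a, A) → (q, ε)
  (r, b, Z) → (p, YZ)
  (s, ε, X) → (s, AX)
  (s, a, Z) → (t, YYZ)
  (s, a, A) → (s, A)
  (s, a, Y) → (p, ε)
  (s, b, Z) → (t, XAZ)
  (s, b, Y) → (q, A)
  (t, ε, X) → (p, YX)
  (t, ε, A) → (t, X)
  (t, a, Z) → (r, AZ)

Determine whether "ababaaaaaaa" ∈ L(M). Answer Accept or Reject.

Reject

(p, ababaaaaaaa, Z) ⊢ (r, babaaaaaaa, Z) ⊢ (p, abaaaaaaa, YZ) ⊢ (r, abaaaaaaa, AYZ) ⊢ (q, baaaaaaa, YZ) ⊢ (s, aaaaaaa, Z) ⊢ (t, aaaaaa, YYZ)
No transition applies at (t, aaaaaa, YYZ); input not fully consumed.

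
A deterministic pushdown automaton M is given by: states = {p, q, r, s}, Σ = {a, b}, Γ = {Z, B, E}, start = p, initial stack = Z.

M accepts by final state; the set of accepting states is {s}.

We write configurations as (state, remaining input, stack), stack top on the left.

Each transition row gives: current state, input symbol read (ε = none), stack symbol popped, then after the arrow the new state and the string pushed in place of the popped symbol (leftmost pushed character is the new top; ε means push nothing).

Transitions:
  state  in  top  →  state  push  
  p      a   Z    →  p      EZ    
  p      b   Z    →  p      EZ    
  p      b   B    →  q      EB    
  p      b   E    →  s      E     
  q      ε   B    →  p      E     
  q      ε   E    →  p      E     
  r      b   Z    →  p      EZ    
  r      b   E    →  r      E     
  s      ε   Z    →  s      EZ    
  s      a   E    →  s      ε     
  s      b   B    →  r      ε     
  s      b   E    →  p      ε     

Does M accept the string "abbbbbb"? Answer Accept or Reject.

Reject

(p, abbbbbb, Z) ⊢ (p, bbbbbb, EZ) ⊢ (s, bbbbb, EZ) ⊢ (p, bbbb, Z) ⊢ (p, bbb, EZ) ⊢ (s, bb, EZ) ⊢ (p, b, Z) ⊢ (p, ε, EZ)
All input consumed; state p ∉ F and no further ε-move applies.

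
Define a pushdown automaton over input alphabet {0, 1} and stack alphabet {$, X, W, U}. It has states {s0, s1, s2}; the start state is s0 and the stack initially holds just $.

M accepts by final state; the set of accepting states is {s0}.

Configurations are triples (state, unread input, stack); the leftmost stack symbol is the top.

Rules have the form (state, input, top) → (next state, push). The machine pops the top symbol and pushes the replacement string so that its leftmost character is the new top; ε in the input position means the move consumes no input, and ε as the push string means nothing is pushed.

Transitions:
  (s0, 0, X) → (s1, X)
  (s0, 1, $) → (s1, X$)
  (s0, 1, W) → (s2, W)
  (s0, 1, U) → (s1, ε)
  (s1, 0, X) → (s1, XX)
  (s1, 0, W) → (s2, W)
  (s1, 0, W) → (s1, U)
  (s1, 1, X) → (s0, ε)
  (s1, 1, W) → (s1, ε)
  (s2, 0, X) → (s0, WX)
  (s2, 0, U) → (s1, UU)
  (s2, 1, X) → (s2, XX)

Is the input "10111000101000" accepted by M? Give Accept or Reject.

No computation consumes all input and reaches a final state.

Reject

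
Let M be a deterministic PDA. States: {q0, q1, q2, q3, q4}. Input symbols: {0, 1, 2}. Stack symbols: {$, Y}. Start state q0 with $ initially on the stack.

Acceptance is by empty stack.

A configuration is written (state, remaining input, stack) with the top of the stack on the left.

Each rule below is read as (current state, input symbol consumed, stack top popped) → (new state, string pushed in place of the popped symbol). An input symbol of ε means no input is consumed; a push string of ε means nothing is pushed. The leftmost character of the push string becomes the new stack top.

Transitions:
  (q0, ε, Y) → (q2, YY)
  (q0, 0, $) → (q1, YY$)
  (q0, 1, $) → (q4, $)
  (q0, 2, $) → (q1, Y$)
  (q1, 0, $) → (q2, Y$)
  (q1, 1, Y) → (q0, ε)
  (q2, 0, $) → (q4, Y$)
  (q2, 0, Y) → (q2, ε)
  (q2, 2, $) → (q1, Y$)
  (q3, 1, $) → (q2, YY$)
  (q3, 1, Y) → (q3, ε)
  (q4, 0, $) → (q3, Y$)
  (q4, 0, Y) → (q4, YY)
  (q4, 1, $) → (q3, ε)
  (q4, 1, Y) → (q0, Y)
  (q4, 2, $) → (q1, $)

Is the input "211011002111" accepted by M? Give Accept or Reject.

(q0, 211011002111, $) ⊢ (q1, 11011002111, Y$) ⊢ (q0, 1011002111, $) ⊢ (q4, 011002111, $) ⊢ (q3, 11002111, Y$) ⊢ (q3, 1002111, $) ⊢ (q2, 002111, YY$) ⊢ (q2, 02111, Y$) ⊢ (q2, 2111, $) ⊢ (q1, 111, Y$) ⊢ (q0, 11, $) ⊢ (q4, 1, $) ⊢ (q3, ε, ε)
All input consumed and the stack is empty.

Accept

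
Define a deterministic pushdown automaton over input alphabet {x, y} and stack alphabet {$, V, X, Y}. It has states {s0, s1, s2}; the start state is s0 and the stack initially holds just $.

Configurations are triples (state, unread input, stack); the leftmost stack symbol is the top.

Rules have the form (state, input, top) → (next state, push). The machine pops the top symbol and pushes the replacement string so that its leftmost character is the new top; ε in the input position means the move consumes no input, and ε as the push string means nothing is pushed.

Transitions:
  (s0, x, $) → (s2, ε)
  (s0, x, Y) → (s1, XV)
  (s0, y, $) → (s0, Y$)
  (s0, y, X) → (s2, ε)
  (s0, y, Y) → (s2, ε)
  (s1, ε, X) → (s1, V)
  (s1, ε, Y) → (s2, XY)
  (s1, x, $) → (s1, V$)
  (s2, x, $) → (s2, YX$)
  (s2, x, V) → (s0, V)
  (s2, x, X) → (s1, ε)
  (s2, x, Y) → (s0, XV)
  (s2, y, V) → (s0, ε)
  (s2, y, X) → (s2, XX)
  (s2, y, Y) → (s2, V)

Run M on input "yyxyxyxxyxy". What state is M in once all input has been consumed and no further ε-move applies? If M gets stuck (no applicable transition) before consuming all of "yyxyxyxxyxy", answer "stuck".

stuck

(s0, yyxyxyxxyxy, $) ⊢ (s0, yxyxyxxyxy, Y$) ⊢ (s2, xyxyxxyxy, $) ⊢ (s2, yxyxxyxy, YX$) ⊢ (s2, xyxxyxy, VX$) ⊢ (s0, yxxyxy, VX$)
No transition for (s0, y, top V); M blocks with input yxxyxy remaining.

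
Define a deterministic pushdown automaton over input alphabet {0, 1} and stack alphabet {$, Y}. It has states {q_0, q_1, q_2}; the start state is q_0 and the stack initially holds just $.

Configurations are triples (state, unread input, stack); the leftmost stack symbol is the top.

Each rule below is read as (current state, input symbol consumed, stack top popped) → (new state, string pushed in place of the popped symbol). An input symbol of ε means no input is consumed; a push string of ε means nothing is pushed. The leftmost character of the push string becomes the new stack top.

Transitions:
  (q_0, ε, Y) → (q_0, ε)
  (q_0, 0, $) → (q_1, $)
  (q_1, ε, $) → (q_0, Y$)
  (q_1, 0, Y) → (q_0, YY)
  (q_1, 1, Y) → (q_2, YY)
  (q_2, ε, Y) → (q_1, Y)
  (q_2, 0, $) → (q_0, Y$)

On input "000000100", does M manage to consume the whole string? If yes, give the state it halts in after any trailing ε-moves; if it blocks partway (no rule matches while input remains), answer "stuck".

(q_0, 000000100, $)
  read 0, top $: go to q_1, push $ → (q_1, 00000100, $)
  ε-move, top $: go to q_0, push Y$ → (q_0, 00000100, Y$)
  ε-move, top Y: go to q_0, push ε → (q_0, 00000100, $)
  read 0, top $: go to q_1, push $ → (q_1, 0000100, $)
  ε-move, top $: go to q_0, push Y$ → (q_0, 0000100, Y$)
  ε-move, top Y: go to q_0, push ε → (q_0, 0000100, $)
  read 0, top $: go to q_1, push $ → (q_1, 000100, $)
  ε-move, top $: go to q_0, push Y$ → (q_0, 000100, Y$)
  ε-move, top Y: go to q_0, push ε → (q_0, 000100, $)
  read 0, top $: go to q_1, push $ → (q_1, 00100, $)
  ε-move, top $: go to q_0, push Y$ → (q_0, 00100, Y$)
  ε-move, top Y: go to q_0, push ε → (q_0, 00100, $)
  read 0, top $: go to q_1, push $ → (q_1, 0100, $)
  ε-move, top $: go to q_0, push Y$ → (q_0, 0100, Y$)
  ε-move, top Y: go to q_0, push ε → (q_0, 0100, $)
  read 0, top $: go to q_1, push $ → (q_1, 100, $)
  ε-move, top $: go to q_0, push Y$ → (q_0, 100, Y$)
  ε-move, top Y: go to q_0, push ε → (q_0, 100, $)
No transition for (q_0, 1, top $); M blocks with input 100 remaining.

stuck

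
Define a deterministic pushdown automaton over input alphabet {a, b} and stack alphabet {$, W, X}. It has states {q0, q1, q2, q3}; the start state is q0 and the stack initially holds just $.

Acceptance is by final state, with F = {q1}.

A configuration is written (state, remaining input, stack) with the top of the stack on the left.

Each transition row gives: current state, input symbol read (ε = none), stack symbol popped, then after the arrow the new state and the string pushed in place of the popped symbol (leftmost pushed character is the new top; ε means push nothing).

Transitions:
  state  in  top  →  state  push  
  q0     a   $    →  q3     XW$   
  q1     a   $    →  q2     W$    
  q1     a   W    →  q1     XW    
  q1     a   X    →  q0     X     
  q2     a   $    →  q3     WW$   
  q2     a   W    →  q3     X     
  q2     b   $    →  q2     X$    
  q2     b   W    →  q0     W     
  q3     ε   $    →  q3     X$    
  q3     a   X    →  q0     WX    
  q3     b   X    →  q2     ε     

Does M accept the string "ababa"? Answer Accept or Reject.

Reject

(q0, ababa, $)
  read a, top $: go to q3, push XW$ → (q3, baba, XW$)
  read b, top X: go to q2, push ε → (q2, aba, W$)
  read a, top W: go to q3, push X → (q3, ba, X$)
  read b, top X: go to q2, push ε → (q2, a, $)
  read a, top $: go to q3, push WW$ → (q3, ε, WW$)
All input consumed; state q3 ∉ F and no further ε-move applies.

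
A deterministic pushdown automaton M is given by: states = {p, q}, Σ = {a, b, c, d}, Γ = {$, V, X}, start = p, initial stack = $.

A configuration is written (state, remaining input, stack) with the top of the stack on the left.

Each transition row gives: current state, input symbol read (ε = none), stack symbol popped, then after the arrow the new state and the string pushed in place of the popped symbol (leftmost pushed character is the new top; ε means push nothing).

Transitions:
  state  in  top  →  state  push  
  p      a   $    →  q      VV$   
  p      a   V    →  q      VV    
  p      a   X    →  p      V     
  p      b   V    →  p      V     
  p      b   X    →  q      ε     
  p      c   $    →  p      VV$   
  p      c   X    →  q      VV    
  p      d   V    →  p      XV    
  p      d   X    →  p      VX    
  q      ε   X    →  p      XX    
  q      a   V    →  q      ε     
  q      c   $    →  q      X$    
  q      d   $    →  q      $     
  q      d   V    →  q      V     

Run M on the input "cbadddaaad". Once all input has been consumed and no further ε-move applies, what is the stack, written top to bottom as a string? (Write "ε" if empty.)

$

(p, cbadddaaad, $)
  read c, top $: go to p, push VV$ → (p, badddaaad, VV$)
  read b, top V: go to p, push V → (p, adddaaad, VV$)
  read a, top V: go to q, push VV → (q, dddaaad, VVV$)
  read d, top V: go to q, push V → (q, ddaaad, VVV$)
  read d, top V: go to q, push V → (q, daaad, VVV$)
  read d, top V: go to q, push V → (q, aaad, VVV$)
  read a, top V: go to q, push ε → (q, aad, VV$)
  read a, top V: go to q, push ε → (q, ad, V$)
  read a, top V: go to q, push ε → (q, d, $)
  read d, top $: go to q, push $ → (q, ε, $)
All input consumed in state q with stack $.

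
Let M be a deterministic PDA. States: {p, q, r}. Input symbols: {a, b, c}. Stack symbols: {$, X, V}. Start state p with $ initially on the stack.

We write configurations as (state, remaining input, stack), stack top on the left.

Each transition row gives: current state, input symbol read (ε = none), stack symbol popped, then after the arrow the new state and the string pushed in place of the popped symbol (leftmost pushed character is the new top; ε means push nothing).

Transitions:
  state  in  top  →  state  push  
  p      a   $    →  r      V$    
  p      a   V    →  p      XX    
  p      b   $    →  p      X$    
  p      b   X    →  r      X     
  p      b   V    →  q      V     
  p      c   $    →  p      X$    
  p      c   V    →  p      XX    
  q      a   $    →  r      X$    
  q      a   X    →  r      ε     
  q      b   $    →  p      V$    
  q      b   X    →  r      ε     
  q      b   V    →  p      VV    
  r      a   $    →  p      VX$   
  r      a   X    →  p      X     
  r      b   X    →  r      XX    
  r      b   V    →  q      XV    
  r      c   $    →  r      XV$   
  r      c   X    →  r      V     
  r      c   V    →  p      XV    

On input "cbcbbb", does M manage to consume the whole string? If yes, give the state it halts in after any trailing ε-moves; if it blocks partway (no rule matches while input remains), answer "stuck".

q

(p, cbcbbb, $)
  read c, top $: go to p, push X$ → (p, bcbbb, X$)
  read b, top X: go to r, push X → (r, cbbb, X$)
  read c, top X: go to r, push V → (r, bbb, V$)
  read b, top V: go to q, push XV → (q, bb, XV$)
  read b, top X: go to r, push ε → (r, b, V$)
  read b, top V: go to q, push XV → (q, ε, XV$)
All input consumed; M is in state q.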